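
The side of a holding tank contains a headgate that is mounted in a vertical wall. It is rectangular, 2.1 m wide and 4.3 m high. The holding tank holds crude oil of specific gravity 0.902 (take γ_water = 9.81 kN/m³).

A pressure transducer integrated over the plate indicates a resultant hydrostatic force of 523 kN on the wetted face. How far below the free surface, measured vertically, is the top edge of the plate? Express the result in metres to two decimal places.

d_top ≈ 4.40 m

γ = 0.902 × 9.81 = 8.84862 kN/m³.
A = 2.1 × 4.3 = 9.03 m².
From F = γ·h_c·A, the centroid depth is h_c = 523/(8.84862 × 9.03) = 6.54543 m.
The centroid lies 4.3/2 = 2.15 m below the top edge, so the top edge sits at h_top = 6.54543 − 2.15 = 4.39543 m below the surface.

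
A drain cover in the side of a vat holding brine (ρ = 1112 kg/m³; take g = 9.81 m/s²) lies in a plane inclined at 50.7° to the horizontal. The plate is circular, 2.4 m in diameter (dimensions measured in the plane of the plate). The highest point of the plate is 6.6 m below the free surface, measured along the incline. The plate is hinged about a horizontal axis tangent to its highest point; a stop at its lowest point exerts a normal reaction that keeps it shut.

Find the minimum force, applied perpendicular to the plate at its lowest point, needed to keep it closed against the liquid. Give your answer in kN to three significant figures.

γ = ρg = 1112 × 9.81 / 1000 = 10.90872 kN/m³.
Let θ = 50.7° be the plate's angle to the horizontal; measure y along the incline from where the plane meets the free surface. Vertical depth h = y·sinθ with sinθ = 0.773840.
The centroid is at the centre, 1.2 m below the top of the plate, so y_c = 6.6 + 1.2 = 7.8 m and h_c = 7.8 × 0.773840 = 6.03595 m.
A = π(1.2)² = 4.52389 m².
Resultant F = γ·h_c·A = 10.90872 × 6.03595 × 4.52389 = 297.873 kN.
I_c = πr⁴/4 = π × 1.2⁴/4 = 1.6286 m⁴.
Centre of pressure: y_p = y_c + I_c/(y_c·A) = 7.8 + 1.6286/(7.8 × 4.52389) = 7.8 + 0.0461538 = 7.84615 m along the plane.
The resultant acts 1.2 + 0.0461538 = 1.24615 m (along the plate) below the hinge at the top edge, so the moment about the hinge is M = F × 1.24615 = 297.873 × 1.24615 = 371.194 kN·m.
A normal force at the bottom, 2.4 m from the hinge, must supply this moment: P = 371.194/2.4 = 154.664 kN.

P ≈ 155 kN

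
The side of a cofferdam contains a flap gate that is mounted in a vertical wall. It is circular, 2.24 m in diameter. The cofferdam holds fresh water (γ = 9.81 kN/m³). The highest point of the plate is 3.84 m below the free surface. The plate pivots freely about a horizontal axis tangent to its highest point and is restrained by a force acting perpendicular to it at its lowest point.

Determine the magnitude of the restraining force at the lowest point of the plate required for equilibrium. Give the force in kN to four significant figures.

γ = 9.81 kN/m³.
The centroid is at the centre, 1.12 m below the top of the plate, so the centroid depth is h_c = 3.84 + 1.12 = 4.96 m.
A = π(1.12)² = 3.94081 m².
Resultant F = γ·h_c·A = 9.81 × 4.96 × 3.94081 = 191.75 kN.
I_c = πr⁴/4 = π × 1.12⁴/4 = 1.23584 m⁴.
Centre of pressure: y_p = y_c + I_c/(y_c·A) = 4.96 + 1.23584/(4.96 × 3.94081) = 4.96 + 0.0632259 = 5.02323 m along the plane.
The resultant acts 1.12 + 0.0632259 = 1.18323 m (along the plate) below the hinge at the top edge, so the moment about the hinge is M = F × 1.18323 = 191.75 × 1.18323 = 226.884 kN·m.
A normal force at the bottom, 2.24 m from the hinge, must supply this moment: P = 226.884/2.24 = 101.287 kN.

P ≈ 101.3 kN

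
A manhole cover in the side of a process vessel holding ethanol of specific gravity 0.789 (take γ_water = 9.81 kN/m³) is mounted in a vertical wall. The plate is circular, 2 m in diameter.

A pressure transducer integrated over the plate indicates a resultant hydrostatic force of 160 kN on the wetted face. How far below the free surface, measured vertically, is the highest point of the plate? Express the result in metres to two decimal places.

γ = 0.789 × 9.81 = 7.74009 kN/m³.
A = π(1)² = 3.14159 m².
From F = γ·h_c·A, the centroid depth is h_c = 160/(7.74009 × 3.14159) = 6.57998 m.
The centroid is at the centre, 1 m below the top of the plate, so the highest point sits at h_top = 6.57998 − 1 = 5.57998 m below the surface.

d_top ≈ 5.58 m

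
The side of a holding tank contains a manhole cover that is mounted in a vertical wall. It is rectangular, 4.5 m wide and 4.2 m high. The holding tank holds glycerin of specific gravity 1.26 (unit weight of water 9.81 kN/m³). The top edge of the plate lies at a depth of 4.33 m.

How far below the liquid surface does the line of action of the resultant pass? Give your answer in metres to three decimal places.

h_p = 6.659 m

γ = 1.26 × 9.81 = 12.3606 kN/m³.
The centroid lies 4.2/2 = 2.1 m below the top edge, so the centroid depth is h_c = 4.33 + 2.1 = 6.43 m.
A = 4.5 × 4.2 = 18.9 m².
Resultant F = γ·h_c·A = 12.3606 × 6.43 × 18.9 = 1502.15 kN.
I_c = b·h³/12 = 4.5 × 4.2³/12 = 27.783 m⁴.
Centre of pressure: y_p = y_c + I_c/(y_c·A) = 6.43 + 27.783/(6.43 × 18.9) = 6.43 + 0.228616 = 6.65862 m along the plane.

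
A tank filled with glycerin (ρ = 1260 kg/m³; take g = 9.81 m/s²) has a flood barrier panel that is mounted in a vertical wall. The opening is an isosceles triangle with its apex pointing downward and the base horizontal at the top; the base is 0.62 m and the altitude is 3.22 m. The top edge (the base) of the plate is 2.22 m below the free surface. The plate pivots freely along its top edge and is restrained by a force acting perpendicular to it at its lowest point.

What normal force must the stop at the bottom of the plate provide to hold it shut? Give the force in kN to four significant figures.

P ≈ 15.75 kN

γ = ρg = 1260 × 9.81 / 1000 = 12.3606 kN/m³.
With the apex down, the centroid sits h/3 = 3.22/3 = 1.07333 m below the base (the top edge), so the centroid depth is h_c = 2.22 + 1.07333 = 3.29333 m.
A = ½ × 0.62 × 3.22 = 0.9982 m².
Resultant F = γ·h_c·A = 12.3606 × 3.29333 × 0.9982 = 40.6343 kN.
I_c = b·h³/36 = 0.62 × 3.22³/36 = 0.574985 m⁴.
Centre of pressure: y_p = y_c + I_c/(y_c·A) = 3.29333 + 0.574985/(3.29333 × 0.9982) = 3.29333 + 0.174906 = 3.46824 m along the plane.
The resultant acts 1.07333 + 0.174906 = 1.24824 m (along the plate) below the hinge at the top edge, so the moment about the hinge is M = F × 1.24824 = 40.6343 × 1.24824 = 50.7214 kN·m.
A normal force at the bottom, 3.22 m from the hinge, must supply this moment: P = 50.7214/3.22 = 15.752 kN.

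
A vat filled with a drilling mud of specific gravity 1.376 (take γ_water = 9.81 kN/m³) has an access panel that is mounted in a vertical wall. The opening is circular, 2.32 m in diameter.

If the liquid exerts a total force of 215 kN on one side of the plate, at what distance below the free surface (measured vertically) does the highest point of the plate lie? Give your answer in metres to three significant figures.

γ = 1.376 × 9.81 = 13.49856 kN/m³.
A = π(1.16)² = 4.22733 m².
From F = γ·h_c·A, the centroid depth is h_c = 215/(13.49856 × 4.22733) = 3.76777 m.
The centroid is at the centre, 1.16 m below the top of the plate, so the highest point sits at h_top = 3.76777 − 1.16 = 2.60777 m below the surface.

d_top ≈ 2.61 m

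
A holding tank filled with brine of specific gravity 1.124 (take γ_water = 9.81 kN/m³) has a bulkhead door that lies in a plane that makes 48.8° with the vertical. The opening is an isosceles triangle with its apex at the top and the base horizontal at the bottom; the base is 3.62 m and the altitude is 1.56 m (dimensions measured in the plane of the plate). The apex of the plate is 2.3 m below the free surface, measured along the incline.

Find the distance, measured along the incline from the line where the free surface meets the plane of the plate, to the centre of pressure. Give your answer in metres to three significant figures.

y_p = 3.38 m

γ = 1.124 × 9.81 = 11.02644 kN/m³.
The plate makes 48.8° with the vertical, i.e. θ = 90° − 48.8° = 41.2° to the horizontal. Measuring y along the incline from the free-surface line, vertical depth h = y·sinθ with sinθ = 0.658689.
With the apex up, the centroid sits 2h/3 = 2 × 1.56/3 = 1.04 m below the apex, so y_c = 2.3 + 1.04 = 3.34 m and h_c = 3.34 × 0.658689 = 2.20002 m.
A = ½ × 3.62 × 1.56 = 2.8236 m².
Resultant F = γ·h_c·A = 11.02644 × 2.20002 × 2.8236 = 68.496 kN.
I_c = b·h³/36 = 3.62 × 1.56³/36 = 0.381751 m⁴.
Centre of pressure: y_p = y_c + I_c/(y_c·A) = 3.34 + 0.381751/(3.34 × 2.8236) = 3.34 + 0.0404791 = 3.38048 m along the plane.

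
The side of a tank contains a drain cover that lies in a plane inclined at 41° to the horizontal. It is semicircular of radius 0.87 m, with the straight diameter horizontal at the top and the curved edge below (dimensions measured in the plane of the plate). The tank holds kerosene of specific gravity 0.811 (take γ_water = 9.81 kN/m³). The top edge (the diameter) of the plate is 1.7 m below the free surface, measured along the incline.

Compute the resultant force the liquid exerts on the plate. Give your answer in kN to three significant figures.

γ = 0.811 × 9.81 = 7.95591 kN/m³.
Let θ = 41° be the plate's angle to the horizontal; measure y along the incline from where the plane meets the free surface. Vertical depth h = y·sinθ with sinθ = 0.656059.
The centroid of a semicircle lies 4r/(3π) = 0.369239 m from the diameter, here below the top edge, so y_c = 1.7 + 0.369239 = 2.06924 m and h_c = 2.06924 × 0.656059 = 1.35754 m.
A = πr²/2 = π × 0.87²/2 = 1.18894 m².
Resultant F = γ·h_c·A = 7.95591 × 1.35754 × 1.18894 = 12.8411 kN.

F ≈ 12.8 kN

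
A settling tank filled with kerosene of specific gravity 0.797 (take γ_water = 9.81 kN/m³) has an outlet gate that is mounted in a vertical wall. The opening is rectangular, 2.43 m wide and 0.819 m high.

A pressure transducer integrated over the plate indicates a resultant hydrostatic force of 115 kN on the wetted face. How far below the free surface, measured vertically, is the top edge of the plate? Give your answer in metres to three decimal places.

d_top ≈ 6.981 m

γ = 0.797 × 9.81 = 7.81857 kN/m³.
A = 2.43 × 0.819 = 1.99017 m².
From F = γ·h_c·A, the centroid depth is h_c = 115/(7.81857 × 1.99017) = 7.39061 m.
The centroid lies 0.819/2 = 0.4095 m below the top edge, so the top edge sits at h_top = 7.39061 − 0.4095 = 6.98111 m below the surface.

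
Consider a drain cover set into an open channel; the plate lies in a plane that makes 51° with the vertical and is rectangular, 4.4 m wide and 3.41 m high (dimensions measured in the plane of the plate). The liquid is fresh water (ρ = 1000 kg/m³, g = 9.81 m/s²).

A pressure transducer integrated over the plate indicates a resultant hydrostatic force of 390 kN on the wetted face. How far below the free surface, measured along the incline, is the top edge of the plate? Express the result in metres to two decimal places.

y_top ≈ 2.51 m

γ = ρg = 1000 × 9.81 = 9810 N/m³ = 9.81 kN/m³.
A = 4.4 × 3.41 = 15.004 m².
From F = γ·h_c·A, the centroid depth is h_c = 390/(9.81 × 15.004) = 2.64965 m.
The plate makes 51° with the vertical, i.e. θ = 90° − 51° = 39° to the horizontal. Measuring y along the incline from the free-surface line, vertical depth h = y·sinθ with sinθ = 0.629320.
Along the incline, y_c = h_c/sinθ = 2.64965/0.629320 = 4.21034 m.
The centroid lies 3.41/2 = 1.705 m below the top edge, so the top edge sits at y_top = 4.21034 − 1.705 = 2.50534 m along the incline.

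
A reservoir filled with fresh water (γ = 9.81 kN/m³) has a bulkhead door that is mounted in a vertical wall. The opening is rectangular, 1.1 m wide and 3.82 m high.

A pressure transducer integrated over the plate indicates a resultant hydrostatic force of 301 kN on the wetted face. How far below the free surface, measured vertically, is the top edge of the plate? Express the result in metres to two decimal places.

γ = 9.81 kN/m³.
A = 1.1 × 3.82 = 4.202 m².
From F = γ·h_c·A, the centroid depth is h_c = 301/(9.81 × 4.202) = 7.30199 m.
The centroid lies 3.82/2 = 1.91 m below the top edge, so the top edge sits at h_top = 7.30199 − 1.91 = 5.39199 m below the surface.

d_top ≈ 5.39 m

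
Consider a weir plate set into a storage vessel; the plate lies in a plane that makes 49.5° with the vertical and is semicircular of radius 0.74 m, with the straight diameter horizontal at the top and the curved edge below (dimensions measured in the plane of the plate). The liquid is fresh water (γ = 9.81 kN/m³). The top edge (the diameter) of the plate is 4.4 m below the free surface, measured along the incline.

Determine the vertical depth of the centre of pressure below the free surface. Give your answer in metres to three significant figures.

γ = 9.81 kN/m³.
The plate makes 49.5° with the vertical, i.e. θ = 90° − 49.5° = 40.5° to the horizontal. Measuring y along the incline from the free-surface line, vertical depth h = y·sinθ with sinθ = 0.649448.
The centroid of a semicircle lies 4r/(3π) = 0.314066 m from the diameter, here below the top edge, so y_c = 4.4 + 0.314066 = 4.71407 m and h_c = 4.71407 × 0.649448 = 3.06154 m.
A = πr²/2 = π × 0.74²/2 = 0.860168 m².
Resultant F = γ·h_c·A = 9.81 × 3.06154 × 0.860168 = 25.834 kN.
I_c = (π/8 − 8/(9π))·r⁴ = 0.109757 × 0.74⁴ = 0.0329124 m⁴.
Centre of pressure: y_p = y_c + I_c/(y_c·A) = 4.71407 + 0.0329124/(4.71407 × 0.860168) = 4.71407 + 0.00811671 = 4.72219 m along the plane.
Vertically, h_p = y_p·sinθ = 4.72219 × 0.649448 = 3.06682 m.

h_p = 3.07 m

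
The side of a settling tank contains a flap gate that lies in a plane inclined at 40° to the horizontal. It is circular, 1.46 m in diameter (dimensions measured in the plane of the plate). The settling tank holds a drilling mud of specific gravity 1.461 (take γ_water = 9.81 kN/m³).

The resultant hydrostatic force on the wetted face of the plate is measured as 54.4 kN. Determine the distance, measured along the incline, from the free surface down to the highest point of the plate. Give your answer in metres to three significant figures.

y_top ≈ 2.80 m

γ = 1.461 × 9.81 = 14.33241 kN/m³.
A = π(0.73)² = 1.67415 m².
From F = γ·h_c·A, the centroid depth is h_c = 54.4/(14.33241 × 1.67415) = 2.26718 m.
Let θ = 40° be the plate's angle to the horizontal; measure y along the incline from where the plane meets the free surface. Vertical depth h = y·sinθ with sinθ = 0.642788.
Along the incline, y_c = h_c/sinθ = 2.26718/0.642788 = 3.5271 m.
The centroid is at the centre, 0.73 m below the top of the plate, so the highest point sits at y_top = 3.5271 − 0.73 = 2.7971 m along the incline.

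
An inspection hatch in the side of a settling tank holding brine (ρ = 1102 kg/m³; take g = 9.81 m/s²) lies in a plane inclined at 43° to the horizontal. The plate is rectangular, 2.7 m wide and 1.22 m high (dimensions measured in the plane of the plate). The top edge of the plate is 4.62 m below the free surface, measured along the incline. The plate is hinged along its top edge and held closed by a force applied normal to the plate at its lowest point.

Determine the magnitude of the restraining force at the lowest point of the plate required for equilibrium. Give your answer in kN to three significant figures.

γ = ρg = 1102 × 9.81 / 1000 = 10.81062 kN/m³.
Let θ = 43° be the plate's angle to the horizontal; measure y along the incline from where the plane meets the free surface. Vertical depth h = y·sinθ with sinθ = 0.681998.
The centroid lies 1.22/2 = 0.61 m below the top edge, so y_c = 4.62 + 0.61 = 5.23 m and h_c = 5.23 × 0.681998 = 3.56685 m.
A = 2.7 × 1.22 = 3.294 m².
Resultant F = γ·h_c·A = 10.81062 × 3.56685 × 3.294 = 127.016 kN.
I_c = b·h³/12 = 2.7 × 1.22³/12 = 0.408566 m⁴.
Centre of pressure: y_p = y_c + I_c/(y_c·A) = 5.23 + 0.408566/(5.23 × 3.294) = 5.23 + 0.0237158 = 5.25372 m along the plane.
The resultant acts 0.61 + 0.0237158 = 0.633716 m (along the plate) below the hinge at the top edge, so the moment about the hinge is M = F × 0.633716 = 127.016 × 0.633716 = 80.4921 kN·m.
A normal force at the bottom, 1.22 m from the hinge, must supply this moment: P = 80.4921/1.22 = 65.9771 kN.

P ≈ 66.0 kN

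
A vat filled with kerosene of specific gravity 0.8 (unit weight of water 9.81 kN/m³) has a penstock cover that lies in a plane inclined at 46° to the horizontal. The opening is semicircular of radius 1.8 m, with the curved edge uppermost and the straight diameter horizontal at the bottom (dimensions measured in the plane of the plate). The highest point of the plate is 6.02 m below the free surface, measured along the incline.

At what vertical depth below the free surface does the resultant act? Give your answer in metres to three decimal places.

h_p = 5.099 m

γ = 0.8 × 9.81 = 7.848 kN/m³.
Let θ = 46° be the plate's angle to the horizontal; measure y along the incline from where the plane meets the free surface. Vertical depth h = y·sinθ with sinθ = 0.719340.
The centroid lies 4r/(3π) = 0.763944 m above the diameter, so r − 4r/(3π) = 1.8 − 0.763944 = 1.03606 m below the topmost point, so y_c = 6.02 + 1.03606 = 7.05606 m and h_c = 7.05606 × 0.719340 = 5.07571 m.
A = πr²/2 = π × 1.8²/2 = 5.08938 m².
Resultant F = γ·h_c·A = 7.848 × 5.07571 × 5.08938 = 202.731 kN.
I_c = (π/8 − 8/(9π))·r⁴ = 0.109757 × 1.8⁴ = 1.15219 m⁴.
Centre of pressure: y_p = y_c + I_c/(y_c·A) = 7.05606 + 1.15219/(7.05606 × 5.08938) = 7.05606 + 0.0320846 = 7.08814 m along the plane.
Vertically, h_p = y_p·sinθ = 7.08814 × 0.719340 = 5.09878 m.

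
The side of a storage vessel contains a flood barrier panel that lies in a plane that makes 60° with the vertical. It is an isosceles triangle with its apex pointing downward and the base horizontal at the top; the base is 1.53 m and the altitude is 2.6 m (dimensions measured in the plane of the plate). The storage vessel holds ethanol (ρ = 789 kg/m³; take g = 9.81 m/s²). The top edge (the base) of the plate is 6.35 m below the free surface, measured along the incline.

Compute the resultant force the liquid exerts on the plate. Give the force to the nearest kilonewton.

γ = ρg = 789 × 9.81 / 1000 = 7.74009 kN/m³.
The plate makes 60° with the vertical, i.e. θ = 90° − 60° = 30° to the horizontal. Measuring y along the incline from the free-surface line, vertical depth h = y·sinθ with sinθ = 0.500000.
With the apex down, the centroid sits h/3 = 2.6/3 = 0.866667 m below the base (the top edge), so y_c = 6.35 + 0.866667 = 7.21667 m and h_c = 7.21667 × 0.500000 = 3.60833 m.
A = ½ × 1.53 × 2.6 = 1.989 m².
Resultant F = γ·h_c·A = 7.74009 × 3.60833 × 1.989 = 55.5504 kN.

F ≈ 56 kN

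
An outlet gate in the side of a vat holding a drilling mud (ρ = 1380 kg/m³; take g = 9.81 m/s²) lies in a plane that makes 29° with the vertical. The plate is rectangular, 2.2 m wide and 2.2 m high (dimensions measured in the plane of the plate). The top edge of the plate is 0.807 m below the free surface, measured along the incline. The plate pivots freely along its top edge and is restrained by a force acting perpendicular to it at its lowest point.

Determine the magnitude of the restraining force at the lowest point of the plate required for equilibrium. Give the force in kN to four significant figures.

γ = ρg = 1380 × 9.81 / 1000 = 13.5378 kN/m³.
The plate makes 29° with the vertical, i.e. θ = 90° − 29° = 61° to the horizontal. Measuring y along the incline from the free-surface line, vertical depth h = y·sinθ with sinθ = 0.874620.
The centroid lies 2.2/2 = 1.1 m below the top edge, so y_c = 0.807 + 1.1 = 1.907 m and h_c = 1.907 × 0.874620 = 1.6679 m.
A = 2.2 × 2.2 = 4.84 m².
Resultant F = γ·h_c·A = 13.5378 × 1.6679 × 4.84 = 109.286 kN.
I_c = b·h³/12 = 2.2 × 2.2³/12 = 1.95213 m⁴.
Centre of pressure: y_p = y_c + I_c/(y_c·A) = 1.907 + 1.95213/(1.907 × 4.84) = 1.907 + 0.211501 = 2.1185 m along the plane.
The resultant acts 1.1 + 0.211501 = 1.3115 m (along the plate) below the hinge at the top edge, so the moment about the hinge is M = F × 1.3115 = 109.286 × 1.3115 = 143.329 kN·m.
A normal force at the bottom, 2.2 m from the hinge, must supply this moment: P = 143.329/2.2 = 65.1495 kN.

P ≈ 65.15 kN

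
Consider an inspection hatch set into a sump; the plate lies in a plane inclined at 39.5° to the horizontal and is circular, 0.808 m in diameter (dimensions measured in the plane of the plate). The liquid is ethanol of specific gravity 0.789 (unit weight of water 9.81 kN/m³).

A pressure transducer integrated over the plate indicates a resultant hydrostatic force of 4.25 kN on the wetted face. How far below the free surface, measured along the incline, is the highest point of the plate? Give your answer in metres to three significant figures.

γ = 0.789 × 9.81 = 7.74009 kN/m³.
A = π(0.404)² = 0.512758 m².
From F = γ·h_c·A, the centroid depth is h_c = 4.25/(7.74009 × 0.512758) = 1.07085 m.
Let θ = 39.5° be the plate's angle to the horizontal; measure y along the incline from where the plane meets the free surface. Vertical depth h = y·sinθ with sinθ = 0.636078.
Along the incline, y_c = h_c/sinθ = 1.07085/0.636078 = 1.68352 m.
The centroid is at the centre, 0.404 m below the top of the plate, so the highest point sits at y_top = 1.68352 − 0.404 = 1.27952 m along the incline.

y_top ≈ 1.28 m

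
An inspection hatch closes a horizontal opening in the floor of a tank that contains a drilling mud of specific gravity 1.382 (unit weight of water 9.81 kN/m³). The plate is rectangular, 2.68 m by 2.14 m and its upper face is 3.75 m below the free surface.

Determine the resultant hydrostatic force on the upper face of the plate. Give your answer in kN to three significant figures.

γ = 1.382 × 9.81 = 13.55742 kN/m³.
The plate is horizontal, so pressure is uniform at p = γ·h = 13.55742 × 3.75 = 50.8403 kN/m².
A = 2.68 × 2.14 = 5.7352 m².
F = p·A = 50.8403 × 5.7352 = 291.579 kN.

F ≈ 292 kN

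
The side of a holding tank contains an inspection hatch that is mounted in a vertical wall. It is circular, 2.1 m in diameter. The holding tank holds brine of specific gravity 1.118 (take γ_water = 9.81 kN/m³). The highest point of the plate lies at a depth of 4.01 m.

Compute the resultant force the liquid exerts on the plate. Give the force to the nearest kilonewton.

F ≈ 192 kN

γ = 1.118 × 9.81 = 10.96758 kN/m³.
The centroid is at the centre, 1.05 m below the top of the plate, so the centroid depth is h_c = 4.01 + 1.05 = 5.06 m.
A = π(1.05)² = 3.46361 m².
Resultant F = γ·h_c·A = 10.96758 × 5.06 × 3.46361 = 192.216 kN.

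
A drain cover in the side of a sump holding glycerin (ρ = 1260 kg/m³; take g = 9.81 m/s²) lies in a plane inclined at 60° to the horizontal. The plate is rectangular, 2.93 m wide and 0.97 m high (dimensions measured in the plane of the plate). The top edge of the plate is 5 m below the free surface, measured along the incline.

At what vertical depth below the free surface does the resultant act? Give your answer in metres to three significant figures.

h_p = 4.76 m

γ = ρg = 1260 × 9.81 / 1000 = 12.3606 kN/m³.
Let θ = 60° be the plate's angle to the horizontal; measure y along the incline from where the plane meets the free surface. Vertical depth h = y·sinθ with sinθ = 0.866025.
The centroid lies 0.97/2 = 0.485 m below the top edge, so y_c = 5 + 0.485 = 5.485 m and h_c = 5.485 × 0.866025 = 4.75015 m.
A = 2.93 × 0.97 = 2.8421 m².
Resultant F = γ·h_c·A = 12.3606 × 4.75015 × 2.8421 = 166.873 kN.
I_c = b·h³/12 = 2.93 × 0.97³/12 = 0.222844 m⁴.
Centre of pressure: y_p = y_c + I_c/(y_c·A) = 5.485 + 0.222844/(5.485 × 2.8421) = 5.485 + 0.014295 = 5.4993 m along the plane.
Vertically, h_p = y_p·sinθ = 5.4993 × 0.866025 = 4.76253 m.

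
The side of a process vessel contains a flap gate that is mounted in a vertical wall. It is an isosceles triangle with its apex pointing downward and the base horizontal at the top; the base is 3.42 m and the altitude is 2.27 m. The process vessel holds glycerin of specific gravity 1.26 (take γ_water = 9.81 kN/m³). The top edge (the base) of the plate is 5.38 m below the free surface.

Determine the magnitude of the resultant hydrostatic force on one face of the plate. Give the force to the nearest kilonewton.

F ≈ 294 kN

γ = 1.26 × 9.81 = 12.3606 kN/m³.
With the apex down, the centroid sits h/3 = 2.27/3 = 0.756667 m below the base (the top edge), so the centroid depth is h_c = 5.38 + 0.756667 = 6.13667 m.
A = ½ × 3.42 × 2.27 = 3.8817 m².
Resultant F = γ·h_c·A = 12.3606 × 6.13667 × 3.8817 = 294.438 kN.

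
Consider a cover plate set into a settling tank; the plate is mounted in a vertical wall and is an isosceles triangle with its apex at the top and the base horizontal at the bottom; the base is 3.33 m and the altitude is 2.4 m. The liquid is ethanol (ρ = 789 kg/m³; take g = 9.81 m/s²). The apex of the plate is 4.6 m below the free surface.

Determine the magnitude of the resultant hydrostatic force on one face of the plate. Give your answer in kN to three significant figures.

γ = ρg = 789 × 9.81 / 1000 = 7.74009 kN/m³.
With the apex up, the centroid sits 2h/3 = 2 × 2.4/3 = 1.6 m below the apex, so the centroid depth is h_c = 4.6 + 1.6 = 6.2 m.
A = ½ × 3.33 × 2.4 = 3.996 m².
Resultant F = γ·h_c·A = 7.74009 × 6.2 × 3.996 = 191.762 kN.

F ≈ 192 kN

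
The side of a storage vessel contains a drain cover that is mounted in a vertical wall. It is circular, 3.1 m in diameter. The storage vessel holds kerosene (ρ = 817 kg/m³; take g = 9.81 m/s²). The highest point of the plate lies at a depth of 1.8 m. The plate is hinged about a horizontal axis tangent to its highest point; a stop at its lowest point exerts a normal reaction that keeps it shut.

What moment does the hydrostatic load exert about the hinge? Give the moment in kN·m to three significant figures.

M ≈ 350 kN·m

γ = ρg = 817 × 9.81 / 1000 = 8.01477 kN/m³.
The centroid is at the centre, 1.55 m below the top of the plate, so the centroid depth is h_c = 1.8 + 1.55 = 3.35 m.
A = π(1.55)² = 7.54768 m².
Resultant F = γ·h_c·A = 8.01477 × 3.35 × 7.54768 = 202.651 kN.
I_c = πr⁴/4 = π × 1.55⁴/4 = 4.53332 m⁴.
Centre of pressure: y_p = y_c + I_c/(y_c·A) = 3.35 + 4.53332/(3.35 × 7.54768) = 3.35 + 0.179291 = 3.52929 m along the plane.
The resultant acts 1.55 + 0.179291 = 1.72929 m (along the plate) below the hinge at the top edge, so the moment about the hinge is M = F × 1.72929 = 202.651 × 1.72929 = 350.442 kN·m.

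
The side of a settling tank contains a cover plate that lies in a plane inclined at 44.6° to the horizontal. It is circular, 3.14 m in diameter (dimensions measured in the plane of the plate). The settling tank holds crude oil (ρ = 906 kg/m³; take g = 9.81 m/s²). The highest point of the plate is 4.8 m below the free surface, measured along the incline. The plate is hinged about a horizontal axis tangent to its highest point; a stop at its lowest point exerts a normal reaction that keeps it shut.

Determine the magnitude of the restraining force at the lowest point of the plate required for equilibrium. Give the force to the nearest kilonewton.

γ = ρg = 906 × 9.81 / 1000 = 8.88786 kN/m³.
Let θ = 44.6° be the plate's angle to the horizontal; measure y along the incline from where the plane meets the free surface. Vertical depth h = y·sinθ with sinθ = 0.702153.
The centroid is at the centre, 1.57 m below the top of the plate, so y_c = 4.8 + 1.57 = 6.37 m and h_c = 6.37 × 0.702153 = 4.47271 m.
A = π(1.57)² = 7.74371 m².
Resultant F = γ·h_c·A = 8.88786 × 4.47271 × 7.74371 = 307.834 kN.
I_c = πr⁴/4 = π × 1.57⁴/4 = 4.77187 m⁴.
Centre of pressure: y_p = y_c + I_c/(y_c·A) = 6.37 + 4.77187/(6.37 × 7.74371) = 6.37 + 0.0967387 = 6.46674 m along the plane.
The resultant acts 1.57 + 0.0967387 = 1.66674 m (along the plate) below the hinge at the top edge, so the moment about the hinge is M = F × 1.66674 = 307.834 × 1.66674 = 513.079 kN·m.
A normal force at the bottom, 3.14 m from the hinge, must supply this moment: P = 513.079/3.14 = 163.401 kN.

P ≈ 163 kN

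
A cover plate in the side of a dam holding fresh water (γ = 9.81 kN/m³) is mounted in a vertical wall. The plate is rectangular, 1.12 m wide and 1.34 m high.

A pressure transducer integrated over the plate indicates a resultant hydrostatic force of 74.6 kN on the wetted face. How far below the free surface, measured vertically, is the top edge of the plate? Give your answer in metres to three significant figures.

γ = 9.81 kN/m³.
A = 1.12 × 1.34 = 1.5008 m².
From F = γ·h_c·A, the centroid depth is h_c = 74.6/(9.81 × 1.5008) = 5.06695 m.
The centroid lies 1.34/2 = 0.67 m below the top edge, so the top edge sits at h_top = 5.06695 − 0.67 = 4.39695 m below the surface.

d_top ≈ 4.40 m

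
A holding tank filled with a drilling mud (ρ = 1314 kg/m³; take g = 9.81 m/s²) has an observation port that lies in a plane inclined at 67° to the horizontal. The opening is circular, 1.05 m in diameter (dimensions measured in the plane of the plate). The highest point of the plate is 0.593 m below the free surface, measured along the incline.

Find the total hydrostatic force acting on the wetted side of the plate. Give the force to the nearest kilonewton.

F ≈ 11 kN

γ = ρg = 1314 × 9.81 / 1000 = 12.89034 kN/m³.
Let θ = 67° be the plate's angle to the horizontal; measure y along the incline from where the plane meets the free surface. Vertical depth h = y·sinθ with sinθ = 0.920505.
The centroid is at the centre, 0.525 m below the top of the plate, so y_c = 0.593 + 0.525 = 1.118 m and h_c = 1.118 × 0.920505 = 1.02912 m.
A = π(0.525)² = 0.865901 m².
Resultant F = γ·h_c·A = 12.89034 × 1.02912 × 0.865901 = 11.4868 kN.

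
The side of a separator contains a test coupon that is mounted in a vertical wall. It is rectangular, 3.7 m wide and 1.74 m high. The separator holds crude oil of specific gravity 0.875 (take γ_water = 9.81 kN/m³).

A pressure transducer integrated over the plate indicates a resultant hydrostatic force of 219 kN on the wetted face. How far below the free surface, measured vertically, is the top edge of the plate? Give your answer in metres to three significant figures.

d_top ≈ 3.09 m

γ = 0.875 × 9.81 = 8.58375 kN/m³.
A = 3.7 × 1.74 = 6.438 m².
From F = γ·h_c·A, the centroid depth is h_c = 219/(8.58375 × 6.438) = 3.96293 m.
The centroid lies 1.74/2 = 0.87 m below the top edge, so the top edge sits at h_top = 3.96293 − 0.87 = 3.09293 m below the surface.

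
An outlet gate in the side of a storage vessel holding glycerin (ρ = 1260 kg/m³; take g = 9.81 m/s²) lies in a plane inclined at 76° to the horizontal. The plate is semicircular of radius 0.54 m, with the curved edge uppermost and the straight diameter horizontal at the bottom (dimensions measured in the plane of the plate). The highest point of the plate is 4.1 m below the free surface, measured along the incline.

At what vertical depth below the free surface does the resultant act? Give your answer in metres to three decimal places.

h_p = 4.284 m

γ = ρg = 1260 × 9.81 / 1000 = 12.3606 kN/m³.
Let θ = 76° be the plate's angle to the horizontal; measure y along the incline from where the plane meets the free surface. Vertical depth h = y·sinθ with sinθ = 0.970296.
The centroid lies 4r/(3π) = 0.229183 m above the diameter, so r − 4r/(3π) = 0.54 − 0.229183 = 0.310817 m below the topmost point, so y_c = 4.1 + 0.310817 = 4.41082 m and h_c = 4.41082 × 0.970296 = 4.2798 m.
A = πr²/2 = π × 0.54²/2 = 0.458044 m².
Resultant F = γ·h_c·A = 12.3606 × 4.2798 × 0.458044 = 24.2309 kN.
I_c = (π/8 − 8/(9π))·r⁴ = 0.109757 × 0.54⁴ = 0.0093327 m⁴.
Centre of pressure: y_p = y_c + I_c/(y_c·A) = 4.41082 + 0.0093327/(4.41082 × 0.458044) = 4.41082 + 0.00461935 = 4.41544 m along the plane.
Vertically, h_p = y_p·sinθ = 4.41544 × 0.970296 = 4.28428 m.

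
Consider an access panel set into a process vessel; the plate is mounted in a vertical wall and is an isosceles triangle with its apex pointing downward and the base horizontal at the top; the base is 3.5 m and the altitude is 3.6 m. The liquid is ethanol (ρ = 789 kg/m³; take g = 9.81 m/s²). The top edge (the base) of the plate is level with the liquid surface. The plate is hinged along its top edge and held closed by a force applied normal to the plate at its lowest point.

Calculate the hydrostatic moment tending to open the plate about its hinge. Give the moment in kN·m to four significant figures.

M ≈ 105.3 kN·m

γ = ρg = 789 × 9.81 / 1000 = 7.74009 kN/m³.
With the apex down, the centroid sits h/3 = 3.6/3 = 1.2 m below the base (the top edge), so the centroid depth is h_c = 1.2 m.
A = ½ × 3.5 × 3.6 = 6.3 m².
Resultant F = γ·h_c·A = 7.74009 × 1.2 × 6.3 = 58.5151 kN.
I_c = b·h³/36 = 3.5 × 3.6³/36 = 4.536 m⁴.
Centre of pressure: y_p = y_c + I_c/(y_c·A) = 1.2 + 4.536/(1.2 × 6.3) = 1.2 + 0.6 = 1.8 m along the plane.
The resultant acts 1.2 + 0.6 = 1.8 m (along the plate) below the hinge at the top edge, so the moment about the hinge is M = F × 1.8 = 58.5151 × 1.8 = 105.327 kN·m.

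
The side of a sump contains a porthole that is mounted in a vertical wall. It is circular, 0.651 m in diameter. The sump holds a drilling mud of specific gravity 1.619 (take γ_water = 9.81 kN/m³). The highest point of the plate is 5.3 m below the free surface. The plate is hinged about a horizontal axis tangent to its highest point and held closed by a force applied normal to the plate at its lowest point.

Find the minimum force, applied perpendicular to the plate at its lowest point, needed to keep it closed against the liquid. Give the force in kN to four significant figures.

γ = 1.619 × 9.81 = 15.88239 kN/m³.
The centroid is at the centre, 0.3255 m below the top of the plate, so the centroid depth is h_c = 5.3 + 0.3255 = 5.6255 m.
A = π(0.3255)² = 0.332853 m².
Resultant F = γ·h_c·A = 15.88239 × 5.6255 × 0.332853 = 29.7392 kN.
I_c = πr⁴/4 = π × 0.3255⁴/4 = 0.00881645 m⁴.
Centre of pressure: y_p = y_c + I_c/(y_c·A) = 5.6255 + 0.00881645/(5.6255 × 0.332853) = 5.6255 + 0.00470847 = 5.63021 m along the plane.
The resultant acts 0.3255 + 0.00470847 = 0.330208 m (along the plate) below the hinge at the top edge, so the moment about the hinge is M = F × 0.330208 = 29.7392 × 0.330208 = 9.82012 kN·m.
A normal force at the bottom, 0.651 m from the hinge, must supply this moment: P = 9.82012/0.651 = 15.0847 kN.

P ≈ 15.08 kN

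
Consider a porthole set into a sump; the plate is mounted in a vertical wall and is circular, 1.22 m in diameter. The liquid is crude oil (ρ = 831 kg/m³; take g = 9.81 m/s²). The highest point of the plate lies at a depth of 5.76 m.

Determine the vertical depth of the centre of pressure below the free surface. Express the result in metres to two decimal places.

γ = ρg = 831 × 9.81 / 1000 = 8.15211 kN/m³.
The centroid is at the centre, 0.61 m below the top of the plate, so the centroid depth is h_c = 5.76 + 0.61 = 6.37 m.
A = π(0.61)² = 1.16899 m².
Resultant F = γ·h_c·A = 8.15211 × 6.37 × 1.16899 = 60.7044 kN.
I_c = πr⁴/4 = π × 0.61⁴/4 = 0.108745 m⁴.
Centre of pressure: y_p = y_c + I_c/(y_c·A) = 6.37 + 0.108745/(6.37 × 1.16899) = 6.37 + 0.0146036 = 6.3846 m along the plane.

h_p = 6.38 m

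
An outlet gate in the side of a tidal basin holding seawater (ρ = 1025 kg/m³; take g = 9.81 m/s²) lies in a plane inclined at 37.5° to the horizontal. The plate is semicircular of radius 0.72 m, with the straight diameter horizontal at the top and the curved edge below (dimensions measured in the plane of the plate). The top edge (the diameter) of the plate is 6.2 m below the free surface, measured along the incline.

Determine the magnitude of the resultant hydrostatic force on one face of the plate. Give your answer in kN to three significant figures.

γ = ρg = 1025 × 9.81 / 1000 = 10.05525 kN/m³.
Let θ = 37.5° be the plate's angle to the horizontal; measure y along the incline from where the plane meets the free surface. Vertical depth h = y·sinθ with sinθ = 0.608761.
The centroid of a semicircle lies 4r/(3π) = 0.305577 m from the diameter, here below the top edge, so y_c = 6.2 + 0.305577 = 6.50558 m and h_c = 6.50558 × 0.608761 = 3.96034 m.
A = πr²/2 = π × 0.72²/2 = 0.814301 m².
Resultant F = γ·h_c·A = 10.05525 × 3.96034 × 0.814301 = 32.4273 kN.

F ≈ 32.4 kN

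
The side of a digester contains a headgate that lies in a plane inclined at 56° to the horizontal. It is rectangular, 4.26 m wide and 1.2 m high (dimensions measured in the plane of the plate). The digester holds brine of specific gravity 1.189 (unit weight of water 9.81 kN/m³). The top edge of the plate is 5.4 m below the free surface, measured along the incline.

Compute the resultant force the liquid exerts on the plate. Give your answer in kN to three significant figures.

F ≈ 297 kN

γ = 1.189 × 9.81 = 11.66409 kN/m³.
Let θ = 56° be the plate's angle to the horizontal; measure y along the incline from where the plane meets the free surface. Vertical depth h = y·sinθ with sinθ = 0.829038.
The centroid lies 1.2/2 = 0.6 m below the top edge, so y_c = 5.4 + 0.6 = 6 m and h_c = 6 × 0.829038 = 4.97423 m.
A = 4.26 × 1.2 = 5.112 m².
Resultant F = γ·h_c·A = 11.66409 × 4.97423 × 5.112 = 296.598 kN.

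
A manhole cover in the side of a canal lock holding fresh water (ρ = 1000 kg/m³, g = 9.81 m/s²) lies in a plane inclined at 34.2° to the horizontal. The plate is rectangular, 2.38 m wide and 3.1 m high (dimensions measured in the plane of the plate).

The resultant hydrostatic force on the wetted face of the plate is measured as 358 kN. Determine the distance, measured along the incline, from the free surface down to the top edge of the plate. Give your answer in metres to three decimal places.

y_top ≈ 7.250 m

γ = ρg = 1000 × 9.81 = 9810 N/m³ = 9.81 kN/m³.
A = 2.38 × 3.1 = 7.378 m².
From F = γ·h_c·A, the centroid depth is h_c = 358/(9.81 × 7.378) = 4.94624 m.
Let θ = 34.2° be the plate's angle to the horizontal; measure y along the incline from where the plane meets the free surface. Vertical depth h = y·sinθ with sinθ = 0.562083.
Along the incline, y_c = h_c/sinθ = 4.94624/0.562083 = 8.79984 m.
The centroid lies 3.1/2 = 1.55 m below the top edge, so the top edge sits at y_top = 8.79984 − 1.55 = 7.24984 m along the incline.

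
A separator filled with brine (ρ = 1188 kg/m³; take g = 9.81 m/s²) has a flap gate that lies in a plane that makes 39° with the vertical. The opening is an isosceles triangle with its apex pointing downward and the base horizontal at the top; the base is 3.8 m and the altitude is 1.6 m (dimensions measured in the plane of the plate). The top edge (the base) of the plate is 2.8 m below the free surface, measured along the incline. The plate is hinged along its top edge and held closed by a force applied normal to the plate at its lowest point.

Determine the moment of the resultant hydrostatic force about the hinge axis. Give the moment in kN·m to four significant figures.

γ = ρg = 1188 × 9.81 / 1000 = 11.65428 kN/m³.
The plate makes 39° with the vertical, i.e. θ = 90° − 39° = 51° to the horizontal. Measuring y along the incline from the free-surface line, vertical depth h = y·sinθ with sinθ = 0.777146.
With the apex down, the centroid sits h/3 = 1.6/3 = 0.533333 m below the base (the top edge), so y_c = 2.8 + 0.533333 = 3.33333 m and h_c = 3.33333 × 0.777146 = 2.59048 m.
A = ½ × 3.8 × 1.6 = 3.04 m².
Resultant F = γ·h_c·A = 11.65428 × 2.59048 × 3.04 = 91.7781 kN.
I_c = b·h³/36 = 3.8 × 1.6³/36 = 0.432356 m⁴.
Centre of pressure: y_p = y_c + I_c/(y_c·A) = 3.33333 + 0.432356/(3.33333 × 3.04) = 3.33333 + 0.0426668 = 3.376 m along the plane.
The resultant acts 0.533333 + 0.0426668 = 0.576 m (along the plate) below the hinge at the top edge, so the moment about the hinge is M = F × 0.576 = 91.7781 × 0.576 = 52.8642 kN·m.

M ≈ 52.86 kN·m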